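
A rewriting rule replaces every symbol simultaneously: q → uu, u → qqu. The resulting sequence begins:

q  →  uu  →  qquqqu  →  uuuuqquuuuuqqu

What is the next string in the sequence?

qquqquqquqquuuuuqquqquqquqquqquuuuuqqu

Replace each of the 14 characters of uuuuqquuuuuqqu in place — qqu qqu qqu qqu uu uu qqu qqu qqu qqu qqu uu uu qqu — and concatenate.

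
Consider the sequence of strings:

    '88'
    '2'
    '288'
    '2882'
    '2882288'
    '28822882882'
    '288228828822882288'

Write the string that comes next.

28822882882288228828822882882

Each term (from the third on) is the previous term followed by the one before it: term 3 = 2·88 = 288.
The next term joins 288228828822882288 and 28822882882.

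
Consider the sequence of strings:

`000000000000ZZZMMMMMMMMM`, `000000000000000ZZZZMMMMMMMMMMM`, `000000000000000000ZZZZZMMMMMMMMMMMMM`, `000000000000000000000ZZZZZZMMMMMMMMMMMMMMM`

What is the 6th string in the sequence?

Term n consists of 3n+3 0's, followed by n Z's, followed by 2n+3 M's, where the shown terms are n = 3, 4, 5, 6.
Setting n = 8 gives 27, 8, 19 characters in each block.

000000000000000000000000000ZZZZZZZZMMMMMMMMMMMMMMMMMMM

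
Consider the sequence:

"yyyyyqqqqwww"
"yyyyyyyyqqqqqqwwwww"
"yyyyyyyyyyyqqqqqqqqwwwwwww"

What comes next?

Reading off run lengths: y runs 5, 8, 11; q runs 4, 6, 8; w runs 3, 5, 7 — each is linear in n, where the shown terms are n = 2, 3, 4.
At n = 5 the blocks have lengths 14, 10, 9.

yyyyyyyyyyyyyyqqqqqqqqqqwwwwwwwww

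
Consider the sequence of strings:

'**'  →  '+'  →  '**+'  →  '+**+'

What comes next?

Each term (from the third on) is the two preceding terms concatenated in order: term 3 = **·+ = **+.
So term 5 is **+·+**+.

**++**+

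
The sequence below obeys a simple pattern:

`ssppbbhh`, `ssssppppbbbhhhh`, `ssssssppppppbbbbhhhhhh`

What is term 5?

ssssssssssppppppppppbbbbbbhhhhhhhhhh

The n-th term is 2n s's then 2n p's then n+1 b's then 2n h's (n = 1, 2, …).
For term 5, n = 5, so the run lengths are 10, 10, 6, 10.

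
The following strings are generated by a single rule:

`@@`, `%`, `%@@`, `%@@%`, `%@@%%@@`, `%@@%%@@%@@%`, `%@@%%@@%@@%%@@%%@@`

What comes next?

%@@%%@@%@@%%@@%%@@%@@%%@@%@@%

From term 3 onward, concatenate the last term with the second-to-last: %·@@ = %@@, %@@·% = %@@%, …
Continuing: %@@%%@@%@@%%@@%%@@ · %@@%%@@%@@% gives term 8.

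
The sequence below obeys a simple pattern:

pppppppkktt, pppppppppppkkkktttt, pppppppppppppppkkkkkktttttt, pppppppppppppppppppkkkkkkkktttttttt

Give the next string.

Reading off run lengths: p runs 7, 11, 15, 19; k runs 2, 4, 6, 8; t runs 2, 4, 6, 8 — each is linear in n (n = 1, 2, …).
At n = 5 the blocks have lengths 23, 10, 10.

pppppppppppppppppppppppkkkkkkkkkktttttttttt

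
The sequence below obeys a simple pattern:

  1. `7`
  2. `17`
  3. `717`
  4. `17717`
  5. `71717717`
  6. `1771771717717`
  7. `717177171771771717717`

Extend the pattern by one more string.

1771771717717717177171771771717717

From term 3 onward, concatenate the second-to-last term with the last: 7·17 = 717, 17·717 = 17717, …
The next term joins 1771771717717 and 717177171771771717717.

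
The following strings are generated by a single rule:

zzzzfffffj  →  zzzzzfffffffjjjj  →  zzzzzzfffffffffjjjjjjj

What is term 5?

Each string has the form z^{n+3} f^{2n+3} j^{3n-2} (n = 1, 2, …).
For term 5, n = 5, so the run lengths are 8, 13, 13.

zzzzzzzzfffffffffffffjjjjjjjjjjjjj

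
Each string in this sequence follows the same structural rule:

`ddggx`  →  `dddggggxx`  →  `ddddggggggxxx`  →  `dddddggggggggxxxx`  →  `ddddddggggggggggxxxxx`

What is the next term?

Reading off run lengths: d runs 2, 3, 4, 5, 6; g runs 2, 4, 6, 8, 10; x runs 1, 2, 3, 4, 5 — each is linear in n (n = 1, 2, …).
At n = 6 the blocks have lengths 7, 12, 6.

dddddddggggggggggggxxxxxx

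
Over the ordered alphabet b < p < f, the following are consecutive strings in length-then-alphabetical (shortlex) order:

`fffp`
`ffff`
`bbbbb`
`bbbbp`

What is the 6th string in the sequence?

Stepping forward 2 times from bbbbp: bbbbp → bbbbf, then the target.

bbbpb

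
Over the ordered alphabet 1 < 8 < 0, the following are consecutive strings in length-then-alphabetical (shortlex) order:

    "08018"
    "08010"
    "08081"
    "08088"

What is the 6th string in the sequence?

Stepping forward 2 times from 08088: 08088 → 08080, then the target.

08001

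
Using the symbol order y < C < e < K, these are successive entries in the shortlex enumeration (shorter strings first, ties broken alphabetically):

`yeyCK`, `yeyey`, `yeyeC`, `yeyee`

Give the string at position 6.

yeyKy

Advancing 2 positions from yeyee through yeyee → yeyeK reaches term 6.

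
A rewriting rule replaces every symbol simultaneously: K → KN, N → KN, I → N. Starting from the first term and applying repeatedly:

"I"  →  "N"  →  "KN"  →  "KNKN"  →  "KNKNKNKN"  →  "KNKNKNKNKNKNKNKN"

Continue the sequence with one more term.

KNKNKNKNKNKNKNKNKNKNKNKNKNKNKNKN

φ(KNKNKNKNKNKNKNKN) expands symbol-by-symbol to KN KN KN KN KN KN KN KN KN KN KN KN KN KN KN KN; joining the 16 pieces gives the next term.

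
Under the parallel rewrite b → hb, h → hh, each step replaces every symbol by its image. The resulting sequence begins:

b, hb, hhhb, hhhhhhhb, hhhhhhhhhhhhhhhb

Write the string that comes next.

φ(hhhhhhhhhhhhhhhb) expands symbol-by-symbol to hh hh hh hh hh hh hh hh hh hh hh hh hh hh hh hb; joining the 16 pieces gives the next term.

hhhhhhhhhhhhhhhhhhhhhhhhhhhhhhhb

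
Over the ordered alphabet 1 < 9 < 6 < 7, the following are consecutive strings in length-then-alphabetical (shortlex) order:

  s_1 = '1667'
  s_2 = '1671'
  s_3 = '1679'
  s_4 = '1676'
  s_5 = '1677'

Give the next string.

1711

Treat 1677 as a base-4 numeral over the given alphabet and add one, carrying through any trailing 7's.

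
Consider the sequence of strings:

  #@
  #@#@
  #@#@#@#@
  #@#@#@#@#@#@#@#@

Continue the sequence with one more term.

#@#@#@#@#@#@#@#@#@#@#@#@#@#@#@#@

Every step duplicates the string.
One more doubling of #@#@#@#@#@#@#@#@ gives the answer.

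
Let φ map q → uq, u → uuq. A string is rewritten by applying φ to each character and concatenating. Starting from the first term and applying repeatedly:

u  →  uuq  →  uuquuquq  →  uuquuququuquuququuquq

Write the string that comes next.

uuquuququuquuququuququuquuququuquuququuququuquuququuquq

φ(uuquuququuquuququuquq) expands symbol-by-symbol to uuq uuq uq uuq uuq uq uuq uq uuq uuq uq uuq uuq uq uuq uq uuq uuq uq uuq uq; joining the 21 pieces gives the next term.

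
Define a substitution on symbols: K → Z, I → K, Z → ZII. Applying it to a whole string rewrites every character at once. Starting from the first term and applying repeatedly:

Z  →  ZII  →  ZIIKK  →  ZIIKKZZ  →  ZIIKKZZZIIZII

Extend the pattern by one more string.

Rewriting the 13 symbols of ZIIKKZZZIIZII one by one yields ZII K K Z Z ZII ZII ZII K K ZII K K; concatenated:

ZIIKKZZZIIZIIZIIKKZIIKK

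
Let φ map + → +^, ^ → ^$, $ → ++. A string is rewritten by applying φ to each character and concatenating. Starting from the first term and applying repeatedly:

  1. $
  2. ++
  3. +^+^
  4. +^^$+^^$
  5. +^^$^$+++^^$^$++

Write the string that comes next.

Rewriting the 16 symbols of +^^$^$+++^^$^$++ one by one yields +^ ^$ ^$ ++ ^$ ++ +^ +^ +^ ^$ ^$ ++ ^$ ++ +^ +^; concatenated:

+^^$^$++^$+++^+^+^^$^$++^$+++^+^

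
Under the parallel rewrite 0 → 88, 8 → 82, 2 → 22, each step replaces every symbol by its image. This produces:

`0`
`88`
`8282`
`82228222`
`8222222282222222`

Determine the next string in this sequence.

Rewriting the 16 symbols of 8222222282222222 one by one yields 82 22 22 22 22 22 22 22 82 22 22 22 22 22 22 22; concatenated:

82222222222222228222222222222222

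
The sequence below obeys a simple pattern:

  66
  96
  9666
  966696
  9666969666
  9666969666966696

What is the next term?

From term 3 onward, concatenate the last term with the second-to-last: 96·66 = 9666, 9666·96 = 966696, …
The next term joins 9666969666966696 and 9666969666.

96669696669666969666969666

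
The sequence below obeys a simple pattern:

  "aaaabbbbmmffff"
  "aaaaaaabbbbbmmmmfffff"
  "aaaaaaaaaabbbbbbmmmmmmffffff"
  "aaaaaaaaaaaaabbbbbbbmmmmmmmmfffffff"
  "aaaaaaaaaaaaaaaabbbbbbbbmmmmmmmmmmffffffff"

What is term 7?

Term n consists of 3n+1 a's, followed by n+3 b's, followed by 2n m's, followed by n+3 f's (n = 1, 2, …).
Setting n = 7 gives 22, 10, 14, 10 characters in each block.

aaaaaaaaaaaaaaaaaaaaaabbbbbbbbbbmmmmmmmmmmmmmmffffffffff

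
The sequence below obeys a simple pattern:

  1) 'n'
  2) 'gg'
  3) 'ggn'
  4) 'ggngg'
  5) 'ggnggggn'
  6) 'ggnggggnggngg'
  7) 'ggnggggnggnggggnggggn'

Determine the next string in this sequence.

ggnggggnggnggggnggggnggnggggnggngg

This is a Fibonacci-style word recurrence s(k) = s(k−1)·s(k−2): e.g. gg·n = ggn.
The next term joins ggnggggnggnggggnggggn and ggnggggnggngg.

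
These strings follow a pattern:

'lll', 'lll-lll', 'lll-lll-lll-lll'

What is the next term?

Each string is two copies of the previous one joined by '-'.
Doubling lll-lll-lll-lll with '-' between the halves:

lll-lll-lll-lll-lll-lll-lll-lll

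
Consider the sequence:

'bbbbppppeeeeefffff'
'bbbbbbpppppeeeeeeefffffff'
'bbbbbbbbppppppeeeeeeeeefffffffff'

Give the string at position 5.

Each string has the form b^{2n} p^{n+2} e^{2n+1} f^{2n+1}, where the shown terms are n = 2, 3, 4.
Setting n = 6 gives 12, 8, 13, 13 characters in each block.

bbbbbbbbbbbbppppppppeeeeeeeeeeeeefffffffffffff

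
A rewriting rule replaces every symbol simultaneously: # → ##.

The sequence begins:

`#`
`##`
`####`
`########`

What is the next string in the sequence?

################

Rewriting each symbol of ########: #→##, #→##, #→##, #→##, #→##, #→##, #→##, #→##, which concatenates to ## ## ## ## ## ## ## ##.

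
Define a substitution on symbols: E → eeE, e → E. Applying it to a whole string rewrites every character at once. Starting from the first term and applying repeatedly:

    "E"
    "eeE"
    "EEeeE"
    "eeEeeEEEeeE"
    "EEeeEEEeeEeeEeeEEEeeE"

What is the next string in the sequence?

eeEeeEEEeeEeeEeeEEEeeEEEeeEEEeeEeeEeeEEEeeE

Replace each of the 21 characters of EEeeEEEeeEeeEeeEEEeeE in place — eeE eeE E E eeE eeE eeE E E eeE E E eeE E E eeE eeE eeE E E eeE — and concatenate.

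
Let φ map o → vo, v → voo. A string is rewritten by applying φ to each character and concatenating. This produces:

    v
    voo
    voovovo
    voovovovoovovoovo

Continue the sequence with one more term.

Replace each of the 17 characters of voovovovoovovoovo in place — voo vo vo voo vo voo vo voo vo vo voo vo voo vo vo voo vo — and concatenate.

voovovovoovovoovovoovovovoovovoovovovoovo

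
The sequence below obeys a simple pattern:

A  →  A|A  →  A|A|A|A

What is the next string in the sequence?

Every step duplicates the string with '|' between the halves.
So the next term is two copies of A|A|A|A with '|' between the halves.

A|A|A|A|A|A|A|A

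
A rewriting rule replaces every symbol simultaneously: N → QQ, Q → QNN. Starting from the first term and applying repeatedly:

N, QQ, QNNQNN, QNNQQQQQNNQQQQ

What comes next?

φ(QNNQQQQQNNQQQQ) expands symbol-by-symbol to QNN QQ QQ QNN QNN QNN QNN QNN QQ QQ QNN QNN QNN QNN; joining the 14 pieces gives the next term.

QNNQQQQQNNQNNQNNQNNQNNQQQQQNNQNNQNNQNN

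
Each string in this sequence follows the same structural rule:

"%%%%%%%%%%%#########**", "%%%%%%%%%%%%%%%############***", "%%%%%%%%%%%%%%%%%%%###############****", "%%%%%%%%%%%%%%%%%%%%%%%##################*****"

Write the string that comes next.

Term n consists of 4n+3 %'s, followed by 3n+3 #'s, followed by n *'s, where the shown terms are n = 2, 3, 4, 5.
At n = 6 the blocks have lengths 27, 21, 6.

%%%%%%%%%%%%%%%%%%%%%%%%%%%#####################******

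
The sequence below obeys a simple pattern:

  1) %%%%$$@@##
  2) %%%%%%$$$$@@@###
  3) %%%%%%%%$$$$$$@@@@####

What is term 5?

The n-th term is 2n+2 %'s then 2n $'s then n+1 @'s then n+1 #'s (n = 1, 2, …).
Setting n = 5 gives 12, 10, 6, 6 characters in each block.

%%%%%%%%%%%%$$$$$$$$$$@@@@@@######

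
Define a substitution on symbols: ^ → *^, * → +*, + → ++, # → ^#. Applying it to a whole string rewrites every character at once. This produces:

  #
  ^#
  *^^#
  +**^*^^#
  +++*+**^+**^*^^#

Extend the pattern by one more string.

Replace each of the 16 characters of +++*+**^+**^*^^# in place — ++ ++ ++ +* ++ +* +* *^ ++ +* +* *^ +* *^ *^ ^# — and concatenate.

+++++++*+++*+**^+++*+**^+**^*^^#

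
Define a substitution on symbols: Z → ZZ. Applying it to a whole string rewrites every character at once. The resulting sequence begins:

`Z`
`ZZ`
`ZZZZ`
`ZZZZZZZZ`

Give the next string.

ZZZZZZZZZZZZZZZZ

Rewriting each symbol of ZZZZZZZZ: Z→ZZ, Z→ZZ, Z→ZZ, Z→ZZ, Z→ZZ, Z→ZZ, Z→ZZ, Z→ZZ, which concatenates to ZZ ZZ ZZ ZZ ZZ ZZ ZZ ZZ.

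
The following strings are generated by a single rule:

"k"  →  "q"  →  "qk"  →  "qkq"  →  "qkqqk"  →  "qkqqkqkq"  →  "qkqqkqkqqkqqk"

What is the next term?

qkqqkqkqqkqqkqkqqkqkq

Each term (from the third on) is the previous term followed by the one before it: term 3 = q·k = qk.
The next term joins qkqqkqkqqkqqk and qkqqkqkq.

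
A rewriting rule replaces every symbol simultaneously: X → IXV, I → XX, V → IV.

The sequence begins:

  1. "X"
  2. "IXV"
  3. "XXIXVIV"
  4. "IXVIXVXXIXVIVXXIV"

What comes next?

φ(IXVIXVXXIXVIVXXIV) expands symbol-by-symbol to XX IXV IV XX IXV IV IXV IXV XX IXV IV XX IV IXV IXV XX IV; joining the 17 pieces gives the next term.

XXIXVIVXXIXVIVIXVIXVXXIXVIVXXIVIXVIXVXXIV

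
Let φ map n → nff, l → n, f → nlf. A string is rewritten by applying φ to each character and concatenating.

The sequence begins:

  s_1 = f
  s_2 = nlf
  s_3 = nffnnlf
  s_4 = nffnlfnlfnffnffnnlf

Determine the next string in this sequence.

Rewriting the 19 symbols of nffnlfnlfnffnffnnlf one by one yields nff nlf nlf nff n nlf nff n nlf nff nlf nlf nff nlf nlf nff nff n nlf; concatenated:

nffnlfnlfnffnnlfnffnnlfnffnlfnlfnffnlfnlfnffnffnnlf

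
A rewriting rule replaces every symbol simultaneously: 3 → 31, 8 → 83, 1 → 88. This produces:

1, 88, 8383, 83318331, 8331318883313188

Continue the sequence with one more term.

Applying the rule to each of the 16 symbols of 8331318883313188 gives the pieces 83 31 31 88 31 88 83 83 83 31 31 88 31 88 83 83, which concatenate to the answer.

83313188318883838331318831888383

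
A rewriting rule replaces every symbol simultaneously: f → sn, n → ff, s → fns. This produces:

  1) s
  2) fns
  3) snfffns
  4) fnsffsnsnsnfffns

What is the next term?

snfffnssnsnfnsfffnsfffnsffsnsnsnfffns

Replace each of the 16 characters of fnsffsnsnsnfffns in place — sn ff fns sn sn fns ff fns ff fns ff sn sn sn ff fns — and concatenate.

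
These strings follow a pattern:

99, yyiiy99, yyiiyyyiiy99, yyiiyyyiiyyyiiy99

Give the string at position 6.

yyiiyyyiiyyyiiyyyiiyyyiiy99

Every step adds yyiiy at the front: s(k+1) = yyiiy·s(k).
From yyiiyyyiiyyyiiy99, 2 further steps: yyiiyyyiiyyyiiy99 → yyiiyyyiiyyyiiyyyiiy99 → (answer).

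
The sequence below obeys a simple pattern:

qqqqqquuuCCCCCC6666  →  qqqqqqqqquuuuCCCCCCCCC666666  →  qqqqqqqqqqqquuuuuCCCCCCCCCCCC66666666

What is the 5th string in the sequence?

qqqqqqqqqqqqqqqqqquuuuuuuCCCCCCCCCCCCCCCCCC666666666666

The n-th term is 3n q's then n+1 u's then 3n C's then 2n 6's, where the shown terms are n = 2, 3, 4.
At n = 6 the blocks have lengths 18, 7, 18, 12.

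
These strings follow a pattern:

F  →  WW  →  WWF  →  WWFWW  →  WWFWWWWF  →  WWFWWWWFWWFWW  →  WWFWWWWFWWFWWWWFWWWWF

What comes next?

Each term (from the third on) is the previous term followed by the one before it: term 3 = WW·F = WWF.
So term 8 is WWFWWWWFWWFWWWWFWWWWF·WWFWWWWFWWFWW.

WWFWWWWFWWFWWWWFWWWWFWWFWWWWFWWFWW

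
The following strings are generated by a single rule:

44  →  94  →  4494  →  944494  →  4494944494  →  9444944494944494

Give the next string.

Each term (from the third on) is the two preceding terms concatenated in order: term 3 = 44·94 = 4494.
So term 7 is 4494944494·9444944494944494.

44949444949444944494944494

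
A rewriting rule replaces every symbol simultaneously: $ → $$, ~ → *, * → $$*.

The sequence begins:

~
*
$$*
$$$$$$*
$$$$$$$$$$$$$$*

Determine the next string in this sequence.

$$$$$$$$$$$$$$$$$$$$$$$$$$$$$$*

φ($$$$$$$$$$$$$$*) expands symbol-by-symbol to $$ $$ $$ $$ $$ $$ $$ $$ $$ $$ $$ $$ $$ $$ $$*; joining the 15 pieces gives the next term.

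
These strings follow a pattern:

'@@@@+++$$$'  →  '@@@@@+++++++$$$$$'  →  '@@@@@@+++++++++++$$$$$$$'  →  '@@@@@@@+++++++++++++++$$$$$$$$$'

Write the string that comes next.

Reading off run lengths: @ runs 4, 5, 6, 7; + runs 3, 7, 11, 15; $ runs 3, 5, 7, 9 — each is linear in n (n = 1, 2, …).
For the next term, n = 5, so the run lengths are 8, 19, 11.

@@@@@@@@+++++++++++++++++++$$$$$$$$$$$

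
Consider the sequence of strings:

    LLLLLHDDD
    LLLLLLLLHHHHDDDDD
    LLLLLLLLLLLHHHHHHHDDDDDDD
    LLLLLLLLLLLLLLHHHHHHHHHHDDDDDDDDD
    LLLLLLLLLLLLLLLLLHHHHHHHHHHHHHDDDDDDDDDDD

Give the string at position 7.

LLLLLLLLLLLLLLLLLLLLLLLHHHHHHHHHHHHHHHHHHHDDDDDDDDDDDDDDD

Each string has the form L^{3n+2} H^{3n-2} D^{2n+1} (n = 1, 2, …).
For term 7, n = 7, so the run lengths are 23, 19, 15.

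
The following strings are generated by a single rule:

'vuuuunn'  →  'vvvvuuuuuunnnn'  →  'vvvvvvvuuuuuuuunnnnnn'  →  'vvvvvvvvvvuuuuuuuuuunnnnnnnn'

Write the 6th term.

vvvvvvvvvvvvvvvvuuuuuuuuuuuuuunnnnnnnnnnnn

Reading off run lengths: v runs 1, 4, 7, 10; u runs 4, 6, 8, 10; n runs 2, 4, 6, 8 — each is linear in n (n = 1, 2, …).
For term 6, n = 6, so the run lengths are 16, 14, 12.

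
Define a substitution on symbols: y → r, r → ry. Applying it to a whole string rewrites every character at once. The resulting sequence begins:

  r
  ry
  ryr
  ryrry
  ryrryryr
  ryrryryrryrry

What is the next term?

ryrryryrryrryryrryryr

φ(ryrryryrryrry) expands symbol-by-symbol to ry r ry ry r ry r ry ry r ry ry r; joining the 13 pieces gives the next term.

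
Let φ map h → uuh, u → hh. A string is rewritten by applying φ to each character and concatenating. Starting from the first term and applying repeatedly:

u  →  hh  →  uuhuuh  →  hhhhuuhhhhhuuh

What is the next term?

Applying the rule to each of the 14 symbols of hhhhuuhhhhhuuh gives the pieces uuh uuh uuh uuh hh hh uuh uuh uuh uuh uuh hh hh uuh, which concatenate to the answer.

uuhuuhuuhuuhhhhhuuhuuhuuhuuhuuhhhhhuuh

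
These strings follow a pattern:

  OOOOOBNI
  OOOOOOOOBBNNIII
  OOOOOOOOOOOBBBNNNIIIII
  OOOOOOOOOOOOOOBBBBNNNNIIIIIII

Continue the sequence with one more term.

Reading off run lengths: O runs 5, 8, 11, 14; B runs 1, 2, 3, 4; N runs 1, 2, 3, 4; I runs 1, 3, 5, 7 — each is linear in n (n = 1, 2, …).
For the next term, n = 5, so the run lengths are 17, 5, 5, 9.

OOOOOOOOOOOOOOOOOBBBBBNNNNNIIIIIIIII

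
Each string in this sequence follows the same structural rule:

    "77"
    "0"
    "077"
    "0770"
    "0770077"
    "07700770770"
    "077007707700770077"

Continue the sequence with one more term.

Each term (from the third on) is the previous term followed by the one before it: term 3 = 0·77 = 077.
The next term joins 077007707700770077 and 07700770770.

07700770770077007707700770770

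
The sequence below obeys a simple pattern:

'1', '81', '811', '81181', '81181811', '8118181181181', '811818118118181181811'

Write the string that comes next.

8118181181181811818118118181181181

Each term (from the third on) is the previous term followed by the one before it: term 3 = 81·1 = 811.
So term 8 is 811818118118181181811·8118181181181.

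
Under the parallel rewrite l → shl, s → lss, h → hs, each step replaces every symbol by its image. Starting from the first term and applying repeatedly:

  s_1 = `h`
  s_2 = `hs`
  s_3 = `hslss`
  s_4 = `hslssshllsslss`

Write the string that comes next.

Rewriting the 14 symbols of hslssshllsslss one by one yields hs lss shl lss lss lss hs shl shl lss lss shl lss lss; concatenated:

hslssshllsslsslsshsshlshllsslssshllsslss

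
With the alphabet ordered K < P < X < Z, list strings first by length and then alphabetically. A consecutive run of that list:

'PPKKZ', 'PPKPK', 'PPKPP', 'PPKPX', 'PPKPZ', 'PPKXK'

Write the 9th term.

PPKXZ

Continuing the enumeration 3 steps past PPKXK: PPKXK → PPKXP → PPKXX → (answer).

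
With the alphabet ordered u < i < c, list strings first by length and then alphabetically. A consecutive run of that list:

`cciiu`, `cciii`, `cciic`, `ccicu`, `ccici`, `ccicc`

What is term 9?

Continuing the enumeration 3 steps past ccicc: ccicc → cccuu → cccui → (answer).

cccuc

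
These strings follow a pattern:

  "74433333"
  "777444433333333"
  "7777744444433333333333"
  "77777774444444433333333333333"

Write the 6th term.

The n-th term is 2n-1 7's then 2n 4's then 3n+2 3's (n = 1, 2, …).
Setting n = 6 gives 11, 12, 20 characters in each block.

7777777777744444444444433333333333333333333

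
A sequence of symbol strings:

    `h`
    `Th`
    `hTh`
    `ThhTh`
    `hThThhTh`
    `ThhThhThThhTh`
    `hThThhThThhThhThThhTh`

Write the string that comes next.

This is a Fibonacci-style word recurrence s(k) = s(k−2)·s(k−1): e.g. h·Th = hTh.
So term 8 is ThhThhThThhTh·hThThhThThhThhThThhTh.

ThhThhThThhThhThThhThThhThhThThhTh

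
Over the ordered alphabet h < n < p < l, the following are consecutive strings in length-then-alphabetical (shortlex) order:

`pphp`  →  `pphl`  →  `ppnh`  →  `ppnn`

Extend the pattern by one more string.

The successor of ppnn increments the rightmost position that isn't already l and resets every position after it to h.

ppnp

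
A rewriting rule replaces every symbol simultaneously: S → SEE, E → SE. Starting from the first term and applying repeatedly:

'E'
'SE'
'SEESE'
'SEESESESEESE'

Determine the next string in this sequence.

SEESESESEESESEESESEESESESEESE

Expanding SEESESESEESE: S→SEE, E→SE, E→SE, S→SEE, E→SE, S→SEE, E→SE, S→SEE, E→SE, E→SE, S→SEE, E→SE. Concatenated: SEE SE SE SEE SE SEE SE SEE SE SE SEE SE.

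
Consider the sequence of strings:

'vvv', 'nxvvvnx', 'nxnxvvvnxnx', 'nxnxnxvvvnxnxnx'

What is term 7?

Every step adds nx to the front and nx to the end of the previous string.
From nxnxnxvvvnxnxnx, 3 further steps: nxnxnxvvvnxnxnx → nxnxnxnxvvvnxnxnxnx → nxnxnxnxnxvvvnxnxnxnxnx → (answer).

nxnxnxnxnxnxvvvnxnxnxnxnxnx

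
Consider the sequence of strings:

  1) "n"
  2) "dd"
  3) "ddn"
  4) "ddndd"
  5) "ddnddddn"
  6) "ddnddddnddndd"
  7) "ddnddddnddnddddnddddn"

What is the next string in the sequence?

ddnddddnddnddddnddddnddnddddnddndd

From term 3 onward, concatenate the last term with the second-to-last: dd·n = ddn, ddn·dd = ddndd, …
Continuing: ddnddddnddnddddnddddn · ddnddddnddndd gives term 8.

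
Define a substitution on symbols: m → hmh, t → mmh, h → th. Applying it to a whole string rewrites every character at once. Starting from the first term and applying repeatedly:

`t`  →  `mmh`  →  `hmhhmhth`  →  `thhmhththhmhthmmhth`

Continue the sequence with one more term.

Applying the rule to each of the 19 symbols of thhmhththhmhthmmhth gives the pieces mmh th th hmh th mmh th mmh th th hmh th mmh th hmh hmh th mmh th, which concatenate to the answer.

mmhththhmhthmmhthmmhththhmhthmmhthhmhhmhthmmhth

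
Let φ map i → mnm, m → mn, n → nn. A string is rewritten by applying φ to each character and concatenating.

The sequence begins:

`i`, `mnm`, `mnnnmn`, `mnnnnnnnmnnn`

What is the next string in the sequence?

mnnnnnnnnnnnnnnnmnnnnnnn

Apply φ to mnnnnnnnmnnn symbol by symbol: m→mn, n→nn, n→nn, n→nn, n→nn, n→nn, n→nn, n→nn, m→mn, n→nn, n→nn, n→nn; joined: mn nn nn nn nn nn nn nn mn nn nn nn.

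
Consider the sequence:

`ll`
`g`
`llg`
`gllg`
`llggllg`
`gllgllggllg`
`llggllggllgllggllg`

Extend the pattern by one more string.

Each term (from the third on) is the two preceding terms concatenated in order: term 3 = ll·g = llg.
Continuing: gllgllggllg · llggllggllgllggllg gives term 8.

gllgllggllgllggllggllgllggllg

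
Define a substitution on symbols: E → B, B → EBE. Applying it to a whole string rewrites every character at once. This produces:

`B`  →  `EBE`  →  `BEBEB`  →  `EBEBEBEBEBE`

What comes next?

BEBEBEBEBEBEBEBEBEBEB

Rewriting each symbol of EBEBEBEBEBE: E→B, B→EBE, E→B, B→EBE, E→B, B→EBE, E→B, B→EBE, E→B, B→EBE, E→B, which concatenates to B EBE B EBE B EBE B EBE B EBE B.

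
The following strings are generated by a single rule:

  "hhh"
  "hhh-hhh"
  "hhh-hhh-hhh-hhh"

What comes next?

hhh-hhh-hhh-hhh-hhh-hhh-hhh-hhh

Every step duplicates the string with '-' between the halves.
So the next term is two copies of hhh-hhh-hhh-hhh with '-' between the halves.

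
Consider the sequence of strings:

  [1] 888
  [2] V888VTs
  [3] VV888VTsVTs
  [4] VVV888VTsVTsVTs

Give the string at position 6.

VVVVV888VTsVTsVTsVTsVTs

Every step adds V to the front and VTs to the end of the previous string.
From VVV888VTsVTsVTs, 2 further steps: VVV888VTsVTsVTs → VVVV888VTsVTsVTsVTs → (answer).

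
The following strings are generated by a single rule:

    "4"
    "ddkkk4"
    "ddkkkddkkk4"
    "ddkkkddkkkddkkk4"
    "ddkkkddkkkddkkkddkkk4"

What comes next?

ddkkkddkkkddkkkddkkkddkkk4

The strings grow by a fixed prefix ddkkk each time.
So the next term is ddkkk·ddkkkddkkkddkkkddkkk4.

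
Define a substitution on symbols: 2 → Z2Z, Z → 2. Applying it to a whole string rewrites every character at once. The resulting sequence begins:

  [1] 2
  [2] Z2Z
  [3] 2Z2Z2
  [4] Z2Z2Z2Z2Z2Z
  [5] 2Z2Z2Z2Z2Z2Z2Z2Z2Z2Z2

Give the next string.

Applying the rule to each of the 21 symbols of 2Z2Z2Z2Z2Z2Z2Z2Z2Z2Z2 gives the pieces Z2Z 2 Z2Z 2 Z2Z 2 Z2Z 2 Z2Z 2 Z2Z 2 Z2Z 2 Z2Z 2 Z2Z 2 Z2Z 2 Z2Z, which concatenate to the answer.

Z2Z2Z2Z2Z2Z2Z2Z2Z2Z2Z2Z2Z2Z2Z2Z2Z2Z2Z2Z2Z2Z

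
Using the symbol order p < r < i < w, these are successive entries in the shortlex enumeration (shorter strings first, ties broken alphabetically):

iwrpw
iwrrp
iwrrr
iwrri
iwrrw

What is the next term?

The successor of iwrrw increments the rightmost position that isn't already w and resets every position after it to p.

iwrip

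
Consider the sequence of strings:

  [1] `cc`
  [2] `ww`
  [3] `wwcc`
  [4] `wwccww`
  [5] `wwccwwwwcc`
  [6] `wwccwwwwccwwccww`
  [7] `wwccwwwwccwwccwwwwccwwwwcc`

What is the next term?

This is a Fibonacci-style word recurrence s(k) = s(k−1)·s(k−2): e.g. ww·cc = wwcc.
Continuing: wwccwwwwccwwccwwwwccwwwwcc · wwccwwwwccwwccww gives term 8.

wwccwwwwccwwccwwwwccwwwwccwwccwwwwccwwccww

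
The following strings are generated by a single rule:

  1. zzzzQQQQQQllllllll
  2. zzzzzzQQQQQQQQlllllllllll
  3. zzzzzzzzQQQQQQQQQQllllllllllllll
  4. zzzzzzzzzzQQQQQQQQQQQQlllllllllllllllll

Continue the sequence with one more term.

Reading off run lengths: z runs 4, 6, 8, 10; Q runs 6, 8, 10, 12; l runs 8, 11, 14, 17 — each is linear in n, where the shown terms are n = 3, 4, 5, 6.
At n = 7 the blocks have lengths 12, 14, 20.

zzzzzzzzzzzzQQQQQQQQQQQQQQllllllllllllllllllll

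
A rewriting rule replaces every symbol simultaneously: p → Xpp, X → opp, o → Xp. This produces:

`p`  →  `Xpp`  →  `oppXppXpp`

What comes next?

Apply φ to oppXppXpp symbol by symbol: o→Xp, p→Xpp, p→Xpp, X→opp, p→Xpp, p→Xpp, X→opp, p→Xpp, p→Xpp; joined: Xp Xpp Xpp opp Xpp Xpp opp Xpp Xpp.

XpXppXppoppXppXppoppXppXpp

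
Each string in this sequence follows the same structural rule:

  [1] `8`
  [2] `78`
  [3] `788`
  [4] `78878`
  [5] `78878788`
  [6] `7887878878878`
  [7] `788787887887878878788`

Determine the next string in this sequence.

7887878878878788787887887878878878

From term 3 onward, concatenate the last term with the second-to-last: 78·8 = 788, 788·78 = 78878, …
Continuing: 788787887887878878788 · 7887878878878 gives term 8.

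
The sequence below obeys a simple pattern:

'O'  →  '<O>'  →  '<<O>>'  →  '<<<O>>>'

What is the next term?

<<<<O>>>>

Every step adds < to the front and > to the end of the previous string.
So the next term is <·<<<O>>>·>.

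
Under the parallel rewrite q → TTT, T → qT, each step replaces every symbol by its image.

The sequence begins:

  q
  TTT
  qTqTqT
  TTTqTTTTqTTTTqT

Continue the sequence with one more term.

qTqTqTTTTqTqTqTqTTTTqTqTqTqTTTTqT

Applying the rule to each of the 15 symbols of TTTqTTTTqTTTTqT gives the pieces qT qT qT TTT qT qT qT qT TTT qT qT qT qT TTT qT, which concatenate to the answer.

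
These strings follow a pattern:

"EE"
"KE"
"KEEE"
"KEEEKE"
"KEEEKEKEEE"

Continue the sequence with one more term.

KEEEKEKEEEKEEEKE

From term 3 onward, concatenate the last term with the second-to-last: KE·EE = KEEE, KEEE·KE = KEEEKE, …
So term 6 is KEEEKEKEEE·KEEEKE.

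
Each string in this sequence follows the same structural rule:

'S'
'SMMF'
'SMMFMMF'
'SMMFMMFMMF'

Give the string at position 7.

SMMFMMFMMFMMFMMFMMF

Every step adds MMF to the end: s(k+1) = s(k)·MMF.
From SMMFMMFMMF, 3 further steps: SMMFMMFMMF → SMMFMMFMMFMMF → SMMFMMFMMFMMFMMF → (answer).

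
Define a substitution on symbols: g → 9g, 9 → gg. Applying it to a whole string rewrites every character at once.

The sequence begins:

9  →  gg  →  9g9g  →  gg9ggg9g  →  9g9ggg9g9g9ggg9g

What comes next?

φ(9g9ggg9g9g9ggg9g) expands symbol-by-symbol to gg 9g gg 9g 9g 9g gg 9g gg 9g gg 9g 9g 9g gg 9g; joining the 16 pieces gives the next term.

gg9ggg9g9g9ggg9ggg9ggg9g9g9ggg9g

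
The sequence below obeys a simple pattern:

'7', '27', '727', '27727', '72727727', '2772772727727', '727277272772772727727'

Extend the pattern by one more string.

Each term (from the third on) is the two preceding terms concatenated in order: term 3 = 7·27 = 727.
The next term joins 2772772727727 and 727277272772772727727.

2772772727727727277272772772727727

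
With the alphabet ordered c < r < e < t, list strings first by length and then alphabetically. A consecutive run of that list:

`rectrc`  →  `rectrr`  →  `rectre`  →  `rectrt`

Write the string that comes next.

The successor of rectrt increments the rightmost position that isn't already t and resets every position after it to c.

rectec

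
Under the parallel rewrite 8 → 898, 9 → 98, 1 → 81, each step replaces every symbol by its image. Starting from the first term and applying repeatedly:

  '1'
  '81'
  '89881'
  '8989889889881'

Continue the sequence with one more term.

φ(8989889889881) expands symbol-by-symbol to 898 98 898 98 898 898 98 898 898 98 898 898 81; joining the 13 pieces gives the next term.

8989889898898898988988989889889881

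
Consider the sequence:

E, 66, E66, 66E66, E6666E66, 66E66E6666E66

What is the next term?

This is a Fibonacci-style word recurrence s(k) = s(k−2)·s(k−1): e.g. E·66 = E66.
Continuing: E6666E66 · 66E66E6666E66 gives term 7.

E6666E6666E66E6666E66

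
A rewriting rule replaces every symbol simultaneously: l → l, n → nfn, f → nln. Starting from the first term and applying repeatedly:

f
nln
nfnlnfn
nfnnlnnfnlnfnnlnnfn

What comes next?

nfnnlnnfnnfnlnfnnfnnlnnfnlnfnnlnnfnnfnlnfnnfnnlnnfn

Replace each of the 19 characters of nfnnlnnfnlnfnnlnnfn in place — nfn nln nfn nfn l nfn nfn nln nfn l nfn nln nfn nfn l nfn nfn nln nfn — and concatenate.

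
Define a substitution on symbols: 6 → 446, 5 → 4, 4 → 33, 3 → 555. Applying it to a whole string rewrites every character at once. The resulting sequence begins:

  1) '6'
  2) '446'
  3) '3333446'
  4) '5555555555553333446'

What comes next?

Applying the rule to each of the 19 symbols of 5555555555553333446 gives the pieces 4 4 4 4 4 4 4 4 4 4 4 4 555 555 555 555 33 33 446, which concatenate to the answer.

4444444444445555555555553333446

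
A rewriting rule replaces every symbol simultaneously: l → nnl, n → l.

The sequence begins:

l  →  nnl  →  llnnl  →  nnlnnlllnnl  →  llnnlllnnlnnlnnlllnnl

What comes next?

nnlnnlllnnlnnlnnlllnnlllnnlllnnlnnlnnlllnnl

Applying the rule to each of the 21 symbols of llnnlllnnlnnlnnlllnnl gives the pieces nnl nnl l l nnl nnl nnl l l nnl l l nnl l l nnl nnl nnl l l nnl, which concatenate to the answer.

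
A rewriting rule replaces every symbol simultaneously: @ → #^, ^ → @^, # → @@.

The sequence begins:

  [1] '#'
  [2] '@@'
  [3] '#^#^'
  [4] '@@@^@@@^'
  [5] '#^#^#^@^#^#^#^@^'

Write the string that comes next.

Rewriting the 16 symbols of #^#^#^@^#^#^#^@^ one by one yields @@ @^ @@ @^ @@ @^ #^ @^ @@ @^ @@ @^ @@ @^ #^ @^; concatenated:

@@@^@@@^@@@^#^@^@@@^@@@^@@@^#^@^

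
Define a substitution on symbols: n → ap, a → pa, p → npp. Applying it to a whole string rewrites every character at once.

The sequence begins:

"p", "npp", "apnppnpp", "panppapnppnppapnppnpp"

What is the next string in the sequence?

Rewriting the 21 symbols of panppapnppnppapnppnpp one by one yields npp pa ap npp npp pa npp ap npp npp ap npp npp pa npp ap npp npp ap npp npp; concatenated:

npppaapnppnpppanppapnppnppapnppnpppanppapnppnppapnppnpp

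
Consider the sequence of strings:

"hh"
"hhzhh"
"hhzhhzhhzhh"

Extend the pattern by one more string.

Every step duplicates the string with 'z' between the halves.
One more doubling of hhzhhzhhzhh gives the answer.

hhzhhzhhzhhzhhzhhzhhzhh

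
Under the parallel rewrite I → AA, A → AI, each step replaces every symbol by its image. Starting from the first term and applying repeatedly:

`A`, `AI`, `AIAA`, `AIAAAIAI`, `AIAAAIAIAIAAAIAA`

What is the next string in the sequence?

AIAAAIAIAIAAAIAAAIAAAIAIAIAAAIAI

Replace each of the 16 characters of AIAAAIAIAIAAAIAA in place — AI AA AI AI AI AA AI AA AI AA AI AI AI AA AI AI — and concatenate.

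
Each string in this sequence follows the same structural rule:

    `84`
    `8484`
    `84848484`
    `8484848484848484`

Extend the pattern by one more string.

Each string is two copies of the previous one concatenated.
So the next term is two copies of 8484848484848484.

84848484848484848484848484848484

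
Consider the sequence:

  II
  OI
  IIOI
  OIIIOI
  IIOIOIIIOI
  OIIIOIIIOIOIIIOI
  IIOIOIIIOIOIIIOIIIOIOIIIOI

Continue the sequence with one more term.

Each term (from the third on) is the two preceding terms concatenated in order: term 3 = II·OI = IIOI.
The next term joins OIIIOIIIOIOIIIOI and IIOIOIIIOIOIIIOIIIOIOIIIOI.

OIIIOIIIOIOIIIOIIIOIOIIIOIOIIIOIIIOIOIIIOI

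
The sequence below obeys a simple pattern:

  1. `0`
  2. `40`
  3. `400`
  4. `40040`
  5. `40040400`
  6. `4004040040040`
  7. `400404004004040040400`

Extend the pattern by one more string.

This is a Fibonacci-style word recurrence s(k) = s(k−1)·s(k−2): e.g. 40·0 = 400.
So term 8 is 400404004004040040400·4004040040040.

4004040040040400404004004040040040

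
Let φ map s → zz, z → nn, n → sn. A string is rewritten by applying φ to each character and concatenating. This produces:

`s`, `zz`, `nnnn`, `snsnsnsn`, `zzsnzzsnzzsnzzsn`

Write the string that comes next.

Rewriting the 16 symbols of zzsnzzsnzzsnzzsn one by one yields nn nn zz sn nn nn zz sn nn nn zz sn nn nn zz sn; concatenated:

nnnnzzsnnnnnzzsnnnnnzzsnnnnnzzsn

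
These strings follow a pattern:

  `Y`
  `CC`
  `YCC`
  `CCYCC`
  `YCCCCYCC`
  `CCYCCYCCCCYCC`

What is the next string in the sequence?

Each term (from the third on) is the two preceding terms concatenated in order: term 3 = Y·CC = YCC.
The next term joins YCCCCYCC and CCYCCYCCCCYCC.

YCCCCYCCCCYCCYCCCCYCC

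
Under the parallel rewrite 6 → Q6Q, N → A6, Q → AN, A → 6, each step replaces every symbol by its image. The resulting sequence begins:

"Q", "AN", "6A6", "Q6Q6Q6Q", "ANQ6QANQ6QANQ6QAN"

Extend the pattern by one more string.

6A6ANQ6QAN6A6ANQ6QAN6A6ANQ6QAN6A6

Applying the rule to each of the 17 symbols of ANQ6QANQ6QANQ6QAN gives the pieces 6 A6 AN Q6Q AN 6 A6 AN Q6Q AN 6 A6 AN Q6Q AN 6 A6, which concatenate to the answer.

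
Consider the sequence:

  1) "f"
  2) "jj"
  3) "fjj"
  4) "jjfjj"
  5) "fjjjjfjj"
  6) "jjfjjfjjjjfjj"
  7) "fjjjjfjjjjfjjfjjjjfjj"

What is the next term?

Each term (from the third on) is the two preceding terms concatenated in order: term 3 = f·jj = fjj.
So term 8 is jjfjjfjjjjfjj·fjjjjfjjjjfjjfjjjjfjj.

jjfjjfjjjjfjjfjjjjfjjjjfjjfjjjjfjj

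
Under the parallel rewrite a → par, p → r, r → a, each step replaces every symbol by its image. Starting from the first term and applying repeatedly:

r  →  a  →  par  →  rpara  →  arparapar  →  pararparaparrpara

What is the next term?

rparapararparaparrparaarparapar

Replace each of the 17 characters of pararparaparrpara in place — r par a par a r par a par r par a a r par a par — and concatenate.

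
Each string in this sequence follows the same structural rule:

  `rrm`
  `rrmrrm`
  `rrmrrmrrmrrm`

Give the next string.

s(k+1) = s(k)·s(k) — each term doubles the last.
Doubling rrmrrmrrmrrm:

rrmrrmrrmrrmrrmrrmrrmrrm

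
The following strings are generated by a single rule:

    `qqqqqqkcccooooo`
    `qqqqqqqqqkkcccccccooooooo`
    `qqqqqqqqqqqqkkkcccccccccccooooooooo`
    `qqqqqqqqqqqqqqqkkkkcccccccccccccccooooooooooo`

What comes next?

Term n consists of 3n+3 q's, followed by n k's, followed by 4n-1 c's, followed by 2n+3 o's (n = 1, 2, …).
For the next term, n = 5, so the run lengths are 18, 5, 19, 13.

qqqqqqqqqqqqqqqqqqkkkkkcccccccccccccccccccooooooooooooo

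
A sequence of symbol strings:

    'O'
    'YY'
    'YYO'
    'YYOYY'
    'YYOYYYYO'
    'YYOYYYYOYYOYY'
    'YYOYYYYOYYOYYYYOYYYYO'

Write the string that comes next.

This is a Fibonacci-style word recurrence s(k) = s(k−1)·s(k−2): e.g. YY·O = YYO.
So term 8 is YYOYYYYOYYOYYYYOYYYYO·YYOYYYYOYYOYY.

YYOYYYYOYYOYYYYOYYYYOYYOYYYYOYYOYY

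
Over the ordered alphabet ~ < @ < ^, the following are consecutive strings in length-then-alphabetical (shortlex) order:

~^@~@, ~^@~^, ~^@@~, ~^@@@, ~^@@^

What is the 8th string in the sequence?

~^@^^

Advancing 3 positions from ~^@@^ through ~^@@^ → ~^@^~ → ~^@^@ reaches term 8.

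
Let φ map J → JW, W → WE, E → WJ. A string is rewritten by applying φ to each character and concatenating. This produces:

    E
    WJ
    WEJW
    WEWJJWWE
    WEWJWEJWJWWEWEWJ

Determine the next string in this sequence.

WEWJWEJWWEWJJWWEJWWEWEWJWEWJWEJW

Applying the rule to each of the 16 symbols of WEWJWEJWJWWEWEWJ gives the pieces WE WJ WE JW WE WJ JW WE JW WE WE WJ WE WJ WE JW, which concatenate to the answer.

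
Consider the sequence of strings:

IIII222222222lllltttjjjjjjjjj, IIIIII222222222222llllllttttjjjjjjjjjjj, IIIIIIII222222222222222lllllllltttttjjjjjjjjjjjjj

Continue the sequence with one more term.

The n-th term is 2n-2 I's then 3n 2's then 2n-2 l's then n t's then 2n+3 j's, where the shown terms are n = 3, 4, 5.
For the next term, n = 6, so the run lengths are 10, 18, 10, 6, 15.

IIIIIIIIII222222222222222222llllllllllttttttjjjjjjjjjjjjjjj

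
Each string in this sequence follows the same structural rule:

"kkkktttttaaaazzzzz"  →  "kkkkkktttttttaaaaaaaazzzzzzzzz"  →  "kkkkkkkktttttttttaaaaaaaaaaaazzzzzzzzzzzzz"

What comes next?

The n-th term is 2n+2 k's then 2n+3 t's then 4n a's then 4n+1 z's (n = 1, 2, …).
For the next term, n = 4, so the run lengths are 10, 11, 16, 17.

kkkkkkkkkktttttttttttaaaaaaaaaaaaaaaazzzzzzzzzzzzzzzzz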